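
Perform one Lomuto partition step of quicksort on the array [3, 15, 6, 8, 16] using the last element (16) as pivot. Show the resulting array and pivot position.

Lomuto partition with pivot = 16:

Initial array: [3, 15, 6, 8, 16]

arr[0]=3 <= 16: swap with position 0, array becomes [3, 15, 6, 8, 16]
arr[1]=15 <= 16: swap with position 1, array becomes [3, 15, 6, 8, 16]
arr[2]=6 <= 16: swap with position 2, array becomes [3, 15, 6, 8, 16]
arr[3]=8 <= 16: swap with position 3, array becomes [3, 15, 6, 8, 16]

Place pivot at position 4: [3, 15, 6, 8, 16]
Pivot position: 4

After partitioning with pivot 16, the array becomes [3, 15, 6, 8, 16]. The pivot is placed at index 4. All elements to the left of the pivot are <= 16, and all elements to the right are > 16.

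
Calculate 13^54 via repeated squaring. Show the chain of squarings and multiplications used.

Computing 13^54 by squaring (build up from 13^1; each line after the first costs one multiplication):

13^1 = 13
13^2 = (13^1)^2 = 13^2 = 169
13^3 = 13 * 13^2 = 13 * 169 = 2197
13^6 = (13^3)^2 = 2197^2 = 4826809
13^12 = (13^6)^2 = 4826809^2 = 23298085122481
13^13 = 13 * 13^12 = 13 * 23298085122481 = 302875106592253
13^26 = (13^13)^2 = 302875106592253^2 = 91733330193268616658399616009
13^27 = 13 * 13^26 = 13 * 91733330193268616658399616009 = 1192533292512492016559195008117
13^54 = (13^27)^2 = 1192533292512492016559195008117^2 = 1422135653750684847524758738836375672734734444846971695885689

Result: 1422135653750684847524758738836375672734734444846971695885689
Multiplications needed: 8 (8 lines after 13^1)

13^54 = 1422135653750684847524758738836375672734734444846971695885689. Using exponentiation by squaring, this requires 8 multiplications. The key idea: if the exponent is even, square the half-power; if odd, multiply by the base once.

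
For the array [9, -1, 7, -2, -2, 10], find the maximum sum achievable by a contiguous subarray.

Using Kadane's algorithm on [9, -1, 7, -2, -2, 10]:

Scanning through the array:
Position 1 (value -1): max_ending_here = 8, max_so_far = 9
Position 2 (value 7): max_ending_here = 15, max_so_far = 15
Position 3 (value -2): max_ending_here = 13, max_so_far = 15
Position 4 (value -2): max_ending_here = 11, max_so_far = 15
Position 5 (value 10): max_ending_here = 21, max_so_far = 21

Maximum subarray: [9, -1, 7, -2, -2, 10]
Maximum sum: 21

The maximum subarray is [9, -1, 7, -2, -2, 10] with sum 21. This subarray runs from index 0 to index 5.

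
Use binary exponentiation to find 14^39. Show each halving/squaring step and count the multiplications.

Computing 14^39 by squaring (build up from 14^1; each line after the first costs one multiplication):

14^1 = 14
14^2 = (14^1)^2 = 14^2 = 196
14^4 = (14^2)^2 = 196^2 = 38416
14^8 = (14^4)^2 = 38416^2 = 1475789056
14^9 = 14 * 14^8 = 14 * 1475789056 = 20661046784
14^18 = (14^9)^2 = 20661046784^2 = 426878854210636742656
14^19 = 14 * 14^18 = 14 * 426878854210636742656 = 5976303958948914397184
14^38 = (14^19)^2 = 5976303958948914397184^2 = 35716209009748467500288285041727074107129856
14^39 = 14 * 14^38 = 14 * 35716209009748467500288285041727074107129856 = 500026926136478545004035990584179037499817984

Result: 500026926136478545004035990584179037499817984
Multiplications needed: 8 (8 lines after 14^1)

14^39 = 500026926136478545004035990584179037499817984. Using exponentiation by squaring, this requires 8 multiplications. The key idea: if the exponent is even, square the half-power; if odd, multiply by the base once.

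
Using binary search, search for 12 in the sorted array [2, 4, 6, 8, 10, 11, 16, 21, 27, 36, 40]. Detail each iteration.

Binary search for 12 in [2, 4, 6, 8, 10, 11, 16, 21, 27, 36, 40]:

lo=0, hi=10, mid=5, arr[mid]=11 -> 11 < 12, search right half
lo=6, hi=10, mid=8, arr[mid]=27 -> 27 > 12, search left half
lo=6, hi=7, mid=6, arr[mid]=16 -> 16 > 12, search left half
lo=6 > hi=5, target 12 not found

Binary search determines that 12 is not in the array after 3 comparisons. The search space was exhausted without finding the target.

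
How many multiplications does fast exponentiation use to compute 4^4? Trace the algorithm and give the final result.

Computing 4^4 by squaring (build up from 4^1; each line after the first costs one multiplication):

4^1 = 4
4^2 = (4^1)^2 = 4^2 = 16
4^4 = (4^2)^2 = 16^2 = 256

Result: 256
Multiplications needed: 2 (2 lines after 4^1)

4^4 = 256. Using exponentiation by squaring, this requires 2 multiplications. The key idea: if the exponent is even, square the half-power; if odd, multiply by the base once.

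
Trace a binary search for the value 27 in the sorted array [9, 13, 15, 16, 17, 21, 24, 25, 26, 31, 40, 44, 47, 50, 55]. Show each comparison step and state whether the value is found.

Binary search for 27 in [9, 13, 15, 16, 17, 21, 24, 25, 26, 31, 40, 44, 47, 50, 55]:

lo=0, hi=14, mid=7, arr[mid]=25 -> 25 < 27, search right half
lo=8, hi=14, mid=11, arr[mid]=44 -> 44 > 27, search left half
lo=8, hi=10, mid=9, arr[mid]=31 -> 31 > 27, search left half
lo=8, hi=8, mid=8, arr[mid]=26 -> 26 < 27, search right half
lo=9 > hi=8, target 27 not found

Binary search determines that 27 is not in the array after 4 comparisons. The search space was exhausted without finding the target.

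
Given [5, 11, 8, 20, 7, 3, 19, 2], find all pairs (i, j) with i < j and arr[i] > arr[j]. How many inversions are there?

Finding inversions in [5, 11, 8, 20, 7, 3, 19, 2]:

(0, 5): arr[0]=5 > arr[5]=3
(0, 7): arr[0]=5 > arr[7]=2
(1, 2): arr[1]=11 > arr[2]=8
(1, 4): arr[1]=11 > arr[4]=7
(1, 5): arr[1]=11 > arr[5]=3
(1, 7): arr[1]=11 > arr[7]=2
(2, 4): arr[2]=8 > arr[4]=7
(2, 5): arr[2]=8 > arr[5]=3
(2, 7): arr[2]=8 > arr[7]=2
(3, 4): arr[3]=20 > arr[4]=7
(3, 5): arr[3]=20 > arr[5]=3
(3, 6): arr[3]=20 > arr[6]=19
(3, 7): arr[3]=20 > arr[7]=2
(4, 5): arr[4]=7 > arr[5]=3
(4, 7): arr[4]=7 > arr[7]=2
(5, 7): arr[5]=3 > arr[7]=2
(6, 7): arr[6]=19 > arr[7]=2

Total inversions: 17

The array has 17 inversion(s): (0,5), (0,7), (1,2), (1,4), (1,5), (1,7), (2,4), (2,5), (2,7), (3,4), (3,5), (3,6), (3,7), (4,5), (4,7), (5,7), (6,7). Each pair (i,j) satisfies i < j and arr[i] > arr[j].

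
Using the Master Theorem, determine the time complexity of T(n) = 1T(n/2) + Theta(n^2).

Master Theorem for T(n) = 1T(n/2) + O(n^2):

a = 1, b = 2, c = 2
log_b(a) = log_2(1) = 0.0000

Case 3: c = 2 > log_2(1) = 0.0000
T(n) = O(n^2) = O(n^2)

For T(n) = 1T(n/2) + O(n^2): log_2(1) = 0.0000. This is Case 3 of the Master Theorem (c > log_b(a), work dominated by root), giving O(n^2).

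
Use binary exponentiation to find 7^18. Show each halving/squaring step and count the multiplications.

Computing 7^18 by squaring (build up from 7^1; each line after the first costs one multiplication):

7^1 = 7
7^2 = (7^1)^2 = 7^2 = 49
7^4 = (7^2)^2 = 49^2 = 2401
7^8 = (7^4)^2 = 2401^2 = 5764801
7^9 = 7 * 7^8 = 7 * 5764801 = 40353607
7^18 = (7^9)^2 = 40353607^2 = 1628413597910449

Result: 1628413597910449
Multiplications needed: 5 (5 lines after 7^1)

7^18 = 1628413597910449. Using exponentiation by squaring, this requires 5 multiplications. The key idea: if the exponent is even, square the half-power; if odd, multiply by the base once.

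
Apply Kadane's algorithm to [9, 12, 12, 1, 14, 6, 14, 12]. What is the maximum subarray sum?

Using Kadane's algorithm on [9, 12, 12, 1, 14, 6, 14, 12]:

Scanning through the array:
Position 1 (value 12): max_ending_here = 21, max_so_far = 21
Position 2 (value 12): max_ending_here = 33, max_so_far = 33
Position 3 (value 1): max_ending_here = 34, max_so_far = 34
Position 4 (value 14): max_ending_here = 48, max_so_far = 48
Position 5 (value 6): max_ending_here = 54, max_so_far = 54
Position 6 (value 14): max_ending_here = 68, max_so_far = 68
Position 7 (value 12): max_ending_here = 80, max_so_far = 80

Maximum subarray: [9, 12, 12, 1, 14, 6, 14, 12]
Maximum sum: 80

The maximum subarray is [9, 12, 12, 1, 14, 6, 14, 12] with sum 80. This subarray runs from index 0 to index 7.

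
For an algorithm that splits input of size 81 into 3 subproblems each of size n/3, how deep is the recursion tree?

For divide and conquer with division factor 3:

Problem sizes at each level:
Level 0: 81
Level 1: 27
Level 2: 9
Level 3: 3
Level 4: 1

The root is level 0 and the size-1 base case is level 4 (the tree spans levels 0 through 4, i.e. 5 levels counting the root), so the depth is the number of divisions: log_3(81) = 4

The recursion tree depth is log_3(81) = 4. At each level, the problem size is divided by 3, so it takes 4 divisions to reduce to a base case of size 1. The algorithm makes 3 recursive calls at each level.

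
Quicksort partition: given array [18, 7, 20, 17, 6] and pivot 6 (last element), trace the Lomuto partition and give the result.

Lomuto partition with pivot = 6:

Initial array: [18, 7, 20, 17, 6]

arr[0]=18 > 6: no swap
arr[1]=7 > 6: no swap
arr[2]=20 > 6: no swap
arr[3]=17 > 6: no swap

Place pivot at position 0: [6, 7, 20, 17, 18]
Pivot position: 0

After partitioning with pivot 6, the array becomes [6, 7, 20, 17, 18]. The pivot is placed at index 0. All elements to the left of the pivot are <= 6, and all elements to the right are > 6.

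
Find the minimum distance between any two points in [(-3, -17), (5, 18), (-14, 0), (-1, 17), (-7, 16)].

Computing all pairwise distances among 5 points:

d((-3, -17), (5, 18)) = 35.9026
d((-3, -17), (-14, 0)) = 20.2485
d((-3, -17), (-1, 17)) = 34.0588
d((-3, -17), (-7, 16)) = 33.2415
d((5, 18), (-14, 0)) = 26.1725
d((5, 18), (-1, 17)) = 6.0828 <-- minimum
d((5, 18), (-7, 16)) = 12.1655
d((-14, 0), (-1, 17)) = 21.4009
d((-14, 0), (-7, 16)) = 17.4642
d((-1, 17), (-7, 16)) = 6.0828 <-- minimum

Minimum distance: 6.0828 (tie among 2 pairs: (5, 18) and (-1, 17); (-1, 17) and (-7, 16))

The minimum Euclidean distance is 6.0828. There is a tie: 2 pairs achieve this minimum — (5, 18) and (-1, 17); (-1, 17) and (-7, 16). Any of these is a valid closest pair. For 5 points, brute-force pairwise comparison is shown above. For large n, the divide-and-conquer algorithm (sort by x, recurse on halves, check the dividing strip) achieves O(n log n).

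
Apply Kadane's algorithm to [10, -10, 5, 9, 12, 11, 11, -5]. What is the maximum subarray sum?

Using Kadane's algorithm on [10, -10, 5, 9, 12, 11, 11, -5]:

Scanning through the array:
Position 1 (value -10): max_ending_here = 0, max_so_far = 10
Position 2 (value 5): max_ending_here = 5, max_so_far = 10
Position 3 (value 9): max_ending_here = 14, max_so_far = 14
Position 4 (value 12): max_ending_here = 26, max_so_far = 26
Position 5 (value 11): max_ending_here = 37, max_so_far = 37
Position 6 (value 11): max_ending_here = 48, max_so_far = 48
Position 7 (value -5): max_ending_here = 43, max_so_far = 48

Maximum subarray: [10, -10, 5, 9, 12, 11, 11]
Maximum sum: 48

The maximum subarray is [10, -10, 5, 9, 12, 11, 11] with sum 48. This subarray runs from index 0 to index 6.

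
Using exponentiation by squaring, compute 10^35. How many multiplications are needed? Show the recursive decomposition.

Computing 10^35 by squaring (build up from 10^1; each line after the first costs one multiplication):

10^1 = 10
10^2 = (10^1)^2 = 10^2 = 100
10^4 = (10^2)^2 = 100^2 = 10000
10^8 = (10^4)^2 = 10000^2 = 100000000
10^16 = (10^8)^2 = 100000000^2 = 10000000000000000
10^17 = 10 * 10^16 = 10 * 10000000000000000 = 100000000000000000
10^34 = (10^17)^2 = 100000000000000000^2 = 10000000000000000000000000000000000
10^35 = 10 * 10^34 = 10 * 10000000000000000000000000000000000 = 100000000000000000000000000000000000

Result: 100000000000000000000000000000000000
Multiplications needed: 7 (7 lines after 10^1)

10^35 = 100000000000000000000000000000000000. Using exponentiation by squaring, this requires 7 multiplications. The key idea: if the exponent is even, square the half-power; if odd, multiply by the base once.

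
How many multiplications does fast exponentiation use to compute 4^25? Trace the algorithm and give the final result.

Computing 4^25 by squaring (build up from 4^1; each line after the first costs one multiplication):

4^1 = 4
4^2 = (4^1)^2 = 4^2 = 16
4^3 = 4 * 4^2 = 4 * 16 = 64
4^6 = (4^3)^2 = 64^2 = 4096
4^12 = (4^6)^2 = 4096^2 = 16777216
4^24 = (4^12)^2 = 16777216^2 = 281474976710656
4^25 = 4 * 4^24 = 4 * 281474976710656 = 1125899906842624

Result: 1125899906842624
Multiplications needed: 6 (6 lines after 4^1)

4^25 = 1125899906842624. Using exponentiation by squaring, this requires 6 multiplications. The key idea: if the exponent is even, square the half-power; if odd, multiply by the base once.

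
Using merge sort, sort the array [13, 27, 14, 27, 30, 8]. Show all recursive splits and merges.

Merge sort trace:

Split: [13, 27, 14, 27, 30, 8] -> [13, 27, 14] and [27, 30, 8]
  Split: [13, 27, 14] -> [13] and [27, 14]
    Split: [27, 14] -> [27] and [14]
    Merge: [27] + [14] -> [14, 27]
  Merge: [13] + [14, 27] -> [13, 14, 27]
  Split: [27, 30, 8] -> [27] and [30, 8]
    Split: [30, 8] -> [30] and [8]
    Merge: [30] + [8] -> [8, 30]
  Merge: [27] + [8, 30] -> [8, 27, 30]
Merge: [13, 14, 27] + [8, 27, 30] -> [8, 13, 14, 27, 27, 30]

Final sorted array: [8, 13, 14, 27, 27, 30]

The merge sort proceeds by recursively splitting the array and merging sorted halves.
After all merges, the sorted array is [8, 13, 14, 27, 27, 30].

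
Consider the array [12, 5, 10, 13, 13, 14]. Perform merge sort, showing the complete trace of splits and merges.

Merge sort trace:

Split: [12, 5, 10, 13, 13, 14] -> [12, 5, 10] and [13, 13, 14]
  Split: [12, 5, 10] -> [12] and [5, 10]
    Split: [5, 10] -> [5] and [10]
    Merge: [5] + [10] -> [5, 10]
  Merge: [12] + [5, 10] -> [5, 10, 12]
  Split: [13, 13, 14] -> [13] and [13, 14]
    Split: [13, 14] -> [13] and [14]
    Merge: [13] + [14] -> [13, 14]
  Merge: [13] + [13, 14] -> [13, 13, 14]
Merge: [5, 10, 12] + [13, 13, 14] -> [5, 10, 12, 13, 13, 14]

Final sorted array: [5, 10, 12, 13, 13, 14]

The merge sort proceeds by recursively splitting the array and merging sorted halves.
After all merges, the sorted array is [5, 10, 12, 13, 13, 14].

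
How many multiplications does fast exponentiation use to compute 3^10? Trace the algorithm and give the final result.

Computing 3^10 by squaring (build up from 3^1; each line after the first costs one multiplication):

3^1 = 3
3^2 = (3^1)^2 = 3^2 = 9
3^4 = (3^2)^2 = 9^2 = 81
3^5 = 3 * 3^4 = 3 * 81 = 243
3^10 = (3^5)^2 = 243^2 = 59049

Result: 59049
Multiplications needed: 4 (4 lines after 3^1)

3^10 = 59049. Using exponentiation by squaring, this requires 4 multiplications. The key idea: if the exponent is even, square the half-power; if odd, multiply by the base once.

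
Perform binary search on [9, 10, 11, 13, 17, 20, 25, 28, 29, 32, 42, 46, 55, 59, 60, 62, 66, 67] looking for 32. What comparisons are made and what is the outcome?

Binary search for 32 in [9, 10, 11, 13, 17, 20, 25, 28, 29, 32, 42, 46, 55, 59, 60, 62, 66, 67]:

lo=0, hi=17, mid=8, arr[mid]=29 -> 29 < 32, search right half
lo=9, hi=17, mid=13, arr[mid]=59 -> 59 > 32, search left half
lo=9, hi=12, mid=10, arr[mid]=42 -> 42 > 32, search left half
lo=9, hi=9, mid=9, arr[mid]=32 -> Found target at index 9!

Binary search finds 32 at index 9 after 4 comparisons. The search repeatedly halves the search space by comparing with the middle element.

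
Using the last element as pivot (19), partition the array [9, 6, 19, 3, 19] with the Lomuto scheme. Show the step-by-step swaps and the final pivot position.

Lomuto partition with pivot = 19:

Initial array: [9, 6, 19, 3, 19]

arr[0]=9 <= 19: swap with position 0, array becomes [9, 6, 19, 3, 19]
arr[1]=6 <= 19: swap with position 1, array becomes [9, 6, 19, 3, 19]
arr[2]=19 <= 19: swap with position 2, array becomes [9, 6, 19, 3, 19]
arr[3]=3 <= 19: swap with position 3, array becomes [9, 6, 19, 3, 19]

Place pivot at position 4: [9, 6, 19, 3, 19]
Pivot position: 4

After partitioning with pivot 19, the array becomes [9, 6, 19, 3, 19]. The pivot is placed at index 4. All elements to the left of the pivot are <= 19, and all elements to the right are > 19.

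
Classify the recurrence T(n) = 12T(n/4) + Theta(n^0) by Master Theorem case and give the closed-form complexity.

Master Theorem for T(n) = 12T(n/4) + O(n^0):

a = 12, b = 4, c = 0
log_b(a) = log_4(12) = 1.7925

Case 1: c = 0 < log_4(12) = 1.7925
T(n) = O(n^(log_4 12))

For T(n) = 12T(n/4) + O(n^0): log_4(12) = 1.7925. This is Case 1 of the Master Theorem (c < log_b(a), work dominated by leaves), giving O(n^(log_4 12)).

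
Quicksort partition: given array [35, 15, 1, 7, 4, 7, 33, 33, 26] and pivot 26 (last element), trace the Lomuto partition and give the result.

Lomuto partition with pivot = 26:

Initial array: [35, 15, 1, 7, 4, 7, 33, 33, 26]

arr[0]=35 > 26: no swap
arr[1]=15 <= 26: swap with position 0, array becomes [15, 35, 1, 7, 4, 7, 33, 33, 26]
arr[2]=1 <= 26: swap with position 1, array becomes [15, 1, 35, 7, 4, 7, 33, 33, 26]
arr[3]=7 <= 26: swap with position 2, array becomes [15, 1, 7, 35, 4, 7, 33, 33, 26]
arr[4]=4 <= 26: swap with position 3, array becomes [15, 1, 7, 4, 35, 7, 33, 33, 26]
arr[5]=7 <= 26: swap with position 4, array becomes [15, 1, 7, 4, 7, 35, 33, 33, 26]
arr[6]=33 > 26: no swap
arr[7]=33 > 26: no swap

Place pivot at position 5: [15, 1, 7, 4, 7, 26, 33, 33, 35]
Pivot position: 5

After partitioning with pivot 26, the array becomes [15, 1, 7, 4, 7, 26, 33, 33, 35]. The pivot is placed at index 5. All elements to the left of the pivot are <= 26, and all elements to the right are > 26.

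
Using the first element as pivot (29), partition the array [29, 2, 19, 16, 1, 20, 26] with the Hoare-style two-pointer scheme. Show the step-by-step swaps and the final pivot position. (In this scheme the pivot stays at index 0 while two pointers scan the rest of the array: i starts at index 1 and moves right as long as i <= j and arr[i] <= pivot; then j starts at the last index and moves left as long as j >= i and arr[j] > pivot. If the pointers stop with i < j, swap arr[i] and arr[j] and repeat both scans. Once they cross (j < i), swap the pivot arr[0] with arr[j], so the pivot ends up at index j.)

Hoare-style two-pointer partition with pivot = 29:

Initial array: [29, 2, 19, 16, 1, 20, 26]

Pointers start at i = 1, j = 6.
i ends at 7, j ends at 6: the pointers have crossed (j < i), so scanning stops.

Swap pivot arr[0] with arr[6] to place pivot at position 6: [26, 2, 19, 16, 1, 20, 29]
Pivot position: 6

After partitioning with pivot 29, the array becomes [26, 2, 19, 16, 1, 20, 29]. The pivot is placed at index 6. All elements to the left of the pivot are <= 29, and all elements to the right are > 29.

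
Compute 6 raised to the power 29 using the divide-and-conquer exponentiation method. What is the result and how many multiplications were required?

Computing 6^29 by squaring (build up from 6^1; each line after the first costs one multiplication):

6^1 = 6
6^2 = (6^1)^2 = 6^2 = 36
6^3 = 6 * 6^2 = 6 * 36 = 216
6^6 = (6^3)^2 = 216^2 = 46656
6^7 = 6 * 6^6 = 6 * 46656 = 279936
6^14 = (6^7)^2 = 279936^2 = 78364164096
6^28 = (6^14)^2 = 78364164096^2 = 6140942214464815497216
6^29 = 6 * 6^28 = 6 * 6140942214464815497216 = 36845653286788892983296

Result: 36845653286788892983296
Multiplications needed: 7 (7 lines after 6^1)

6^29 = 36845653286788892983296. Using exponentiation by squaring, this requires 7 multiplications. The key idea: if the exponent is even, square the half-power; if odd, multiply by the base once.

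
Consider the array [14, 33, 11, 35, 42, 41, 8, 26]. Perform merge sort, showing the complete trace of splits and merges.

Merge sort trace:

Split: [14, 33, 11, 35, 42, 41, 8, 26] -> [14, 33, 11, 35] and [42, 41, 8, 26]
  Split: [14, 33, 11, 35] -> [14, 33] and [11, 35]
    Split: [14, 33] -> [14] and [33]
    Merge: [14] + [33] -> [14, 33]
    Split: [11, 35] -> [11] and [35]
    Merge: [11] + [35] -> [11, 35]
  Merge: [14, 33] + [11, 35] -> [11, 14, 33, 35]
  Split: [42, 41, 8, 26] -> [42, 41] and [8, 26]
    Split: [42, 41] -> [42] and [41]
    Merge: [42] + [41] -> [41, 42]
    Split: [8, 26] -> [8] and [26]
    Merge: [8] + [26] -> [8, 26]
  Merge: [41, 42] + [8, 26] -> [8, 26, 41, 42]
Merge: [11, 14, 33, 35] + [8, 26, 41, 42] -> [8, 11, 14, 26, 33, 35, 41, 42]

Final sorted array: [8, 11, 14, 26, 33, 35, 41, 42]

The merge sort proceeds by recursively splitting the array and merging sorted halves.
After all merges, the sorted array is [8, 11, 14, 26, 33, 35, 41, 42].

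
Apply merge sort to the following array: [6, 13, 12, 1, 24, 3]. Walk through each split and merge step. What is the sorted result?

Merge sort trace:

Split: [6, 13, 12, 1, 24, 3] -> [6, 13, 12] and [1, 24, 3]
  Split: [6, 13, 12] -> [6] and [13, 12]
    Split: [13, 12] -> [13] and [12]
    Merge: [13] + [12] -> [12, 13]
  Merge: [6] + [12, 13] -> [6, 12, 13]
  Split: [1, 24, 3] -> [1] and [24, 3]
    Split: [24, 3] -> [24] and [3]
    Merge: [24] + [3] -> [3, 24]
  Merge: [1] + [3, 24] -> [1, 3, 24]
Merge: [6, 12, 13] + [1, 3, 24] -> [1, 3, 6, 12, 13, 24]

Final sorted array: [1, 3, 6, 12, 13, 24]

The merge sort proceeds by recursively splitting the array and merging sorted halves.
After all merges, the sorted array is [1, 3, 6, 12, 13, 24].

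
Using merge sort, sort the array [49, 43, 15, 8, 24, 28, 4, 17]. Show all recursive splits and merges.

Merge sort trace:

Split: [49, 43, 15, 8, 24, 28, 4, 17] -> [49, 43, 15, 8] and [24, 28, 4, 17]
  Split: [49, 43, 15, 8] -> [49, 43] and [15, 8]
    Split: [49, 43] -> [49] and [43]
    Merge: [49] + [43] -> [43, 49]
    Split: [15, 8] -> [15] and [8]
    Merge: [15] + [8] -> [8, 15]
  Merge: [43, 49] + [8, 15] -> [8, 15, 43, 49]
  Split: [24, 28, 4, 17] -> [24, 28] and [4, 17]
    Split: [24, 28] -> [24] and [28]
    Merge: [24] + [28] -> [24, 28]
    Split: [4, 17] -> [4] and [17]
    Merge: [4] + [17] -> [4, 17]
  Merge: [24, 28] + [4, 17] -> [4, 17, 24, 28]
Merge: [8, 15, 43, 49] + [4, 17, 24, 28] -> [4, 8, 15, 17, 24, 28, 43, 49]

Final sorted array: [4, 8, 15, 17, 24, 28, 43, 49]

The merge sort proceeds by recursively splitting the array and merging sorted halves.
After all merges, the sorted array is [4, 8, 15, 17, 24, 28, 43, 49].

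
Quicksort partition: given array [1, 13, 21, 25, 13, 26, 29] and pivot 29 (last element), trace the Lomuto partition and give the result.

Lomuto partition with pivot = 29:

Initial array: [1, 13, 21, 25, 13, 26, 29]

arr[0]=1 <= 29: swap with position 0, array becomes [1, 13, 21, 25, 13, 26, 29]
arr[1]=13 <= 29: swap with position 1, array becomes [1, 13, 21, 25, 13, 26, 29]
arr[2]=21 <= 29: swap with position 2, array becomes [1, 13, 21, 25, 13, 26, 29]
arr[3]=25 <= 29: swap with position 3, array becomes [1, 13, 21, 25, 13, 26, 29]
arr[4]=13 <= 29: swap with position 4, array becomes [1, 13, 21, 25, 13, 26, 29]
arr[5]=26 <= 29: swap with position 5, array becomes [1, 13, 21, 25, 13, 26, 29]

Place pivot at position 6: [1, 13, 21, 25, 13, 26, 29]
Pivot position: 6

After partitioning with pivot 29, the array becomes [1, 13, 21, 25, 13, 26, 29]. The pivot is placed at index 6. All elements to the left of the pivot are <= 29, and all elements to the right are > 29.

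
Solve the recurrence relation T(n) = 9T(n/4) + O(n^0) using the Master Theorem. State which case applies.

Master Theorem for T(n) = 9T(n/4) + O(n^0):

a = 9, b = 4, c = 0
log_b(a) = log_4(9) = 1.5850

Case 1: c = 0 < log_4(9) = 1.5850
T(n) = O(n^(log_4 9))

For T(n) = 9T(n/4) + O(n^0): log_4(9) = 1.5850. This is Case 1 of the Master Theorem (c < log_b(a), work dominated by leaves), giving O(n^(log_4 9)).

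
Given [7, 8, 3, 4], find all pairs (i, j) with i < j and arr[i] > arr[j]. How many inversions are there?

Finding inversions in [7, 8, 3, 4]:

(0, 2): arr[0]=7 > arr[2]=3
(0, 3): arr[0]=7 > arr[3]=4
(1, 2): arr[1]=8 > arr[2]=3
(1, 3): arr[1]=8 > arr[3]=4

Total inversions: 4

The array has 4 inversion(s): (0,2), (0,3), (1,2), (1,3). Each pair (i,j) satisfies i < j and arr[i] > arr[j].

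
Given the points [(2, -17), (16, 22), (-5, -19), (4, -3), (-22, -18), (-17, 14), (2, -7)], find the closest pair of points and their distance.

Computing all pairwise distances among 7 points:

d((2, -17), (16, 22)) = 41.4367
d((2, -17), (-5, -19)) = 7.2801
d((2, -17), (4, -3)) = 14.1421
d((2, -17), (-22, -18)) = 24.0208
d((2, -17), (-17, 14)) = 36.3593
d((2, -17), (2, -7)) = 10.0
d((16, 22), (-5, -19)) = 46.0652
d((16, 22), (4, -3)) = 27.7308
d((16, 22), (-22, -18)) = 55.1725
d((16, 22), (-17, 14)) = 33.9559
d((16, 22), (2, -7)) = 32.2025
d((-5, -19), (4, -3)) = 18.3576
d((-5, -19), (-22, -18)) = 17.0294
d((-5, -19), (-17, 14)) = 35.1141
d((-5, -19), (2, -7)) = 13.8924
d((4, -3), (-22, -18)) = 30.0167
d((4, -3), (-17, 14)) = 27.0185
d((4, -3), (2, -7)) = 4.4721 <-- minimum
d((-22, -18), (-17, 14)) = 32.3883
d((-22, -18), (2, -7)) = 26.4008
d((-17, 14), (2, -7)) = 28.3196

Closest pair: (4, -3) and (2, -7) with distance 4.4721

The closest pair is (4, -3) and (2, -7) with Euclidean distance 4.4721. For 7 points, brute-force pairwise comparison is shown above. For large n, the divide-and-conquer algorithm (sort by x, recurse on halves, check the dividing strip) achieves O(n log n).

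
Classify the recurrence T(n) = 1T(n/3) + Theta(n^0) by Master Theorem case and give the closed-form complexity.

Master Theorem for T(n) = 1T(n/3) + O(n^0):

a = 1, b = 3, c = 0
log_b(a) = log_3(1) = 0.0000

Case 2: c = 0 = log_3(1) = 0.0000
T(n) = O(n^0 log n) = O(log n)

For T(n) = 1T(n/3) + O(n^0): log_3(1) = 0.0000. This is Case 2 of the Master Theorem (c = log_b(a), equal work at all levels), giving O(log n).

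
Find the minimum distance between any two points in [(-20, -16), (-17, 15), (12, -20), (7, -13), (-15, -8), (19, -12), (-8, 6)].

Computing all pairwise distances among 7 points:

d((-20, -16), (-17, 15)) = 31.1448
d((-20, -16), (12, -20)) = 32.249
d((-20, -16), (7, -13)) = 27.1662
d((-20, -16), (-15, -8)) = 9.434
d((-20, -16), (19, -12)) = 39.2046
d((-20, -16), (-8, 6)) = 25.0599
d((-17, 15), (12, -20)) = 45.4533
d((-17, 15), (7, -13)) = 36.8782
d((-17, 15), (-15, -8)) = 23.0868
d((-17, 15), (19, -12)) = 45.0
d((-17, 15), (-8, 6)) = 12.7279
d((12, -20), (7, -13)) = 8.6023 <-- minimum
d((12, -20), (-15, -8)) = 29.5466
d((12, -20), (19, -12)) = 10.6301
d((12, -20), (-8, 6)) = 32.8024
d((7, -13), (-15, -8)) = 22.561
d((7, -13), (19, -12)) = 12.0416
d((7, -13), (-8, 6)) = 24.2074
d((-15, -8), (19, -12)) = 34.2345
d((-15, -8), (-8, 6)) = 15.6525
d((19, -12), (-8, 6)) = 32.45

Closest pair: (12, -20) and (7, -13) with distance 8.6023

The closest pair is (12, -20) and (7, -13) with Euclidean distance 8.6023. For 7 points, brute-force pairwise comparison is shown above. For large n, the divide-and-conquer algorithm (sort by x, recurse on halves, check the dividing strip) achieves O(n log n).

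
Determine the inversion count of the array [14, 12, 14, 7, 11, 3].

Finding inversions in [14, 12, 14, 7, 11, 3]:

(0, 1): arr[0]=14 > arr[1]=12
(0, 3): arr[0]=14 > arr[3]=7
(0, 4): arr[0]=14 > arr[4]=11
(0, 5): arr[0]=14 > arr[5]=3
(1, 3): arr[1]=12 > arr[3]=7
(1, 4): arr[1]=12 > arr[4]=11
(1, 5): arr[1]=12 > arr[5]=3
(2, 3): arr[2]=14 > arr[3]=7
(2, 4): arr[2]=14 > arr[4]=11
(2, 5): arr[2]=14 > arr[5]=3
(3, 5): arr[3]=7 > arr[5]=3
(4, 5): arr[4]=11 > arr[5]=3

Total inversions: 12

The array has 12 inversion(s): (0,1), (0,3), (0,4), (0,5), (1,3), (1,4), (1,5), (2,3), (2,4), (2,5), (3,5), (4,5). Each pair (i,j) satisfies i < j and arr[i] > arr[j].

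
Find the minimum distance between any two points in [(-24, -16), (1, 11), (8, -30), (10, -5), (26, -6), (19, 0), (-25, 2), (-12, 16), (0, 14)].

Computing all pairwise distances among 9 points:

d((-24, -16), (1, 11)) = 36.7967
d((-24, -16), (8, -30)) = 34.9285
d((-24, -16), (10, -5)) = 35.7351
d((-24, -16), (26, -6)) = 50.9902
d((-24, -16), (19, 0)) = 45.8803
d((-24, -16), (-25, 2)) = 18.0278
d((-24, -16), (-12, 16)) = 34.176
d((-24, -16), (0, 14)) = 38.4187
d((1, 11), (8, -30)) = 41.5933
d((1, 11), (10, -5)) = 18.3576
d((1, 11), (26, -6)) = 30.2324
d((1, 11), (19, 0)) = 21.095
d((1, 11), (-25, 2)) = 27.5136
d((1, 11), (-12, 16)) = 13.9284
d((1, 11), (0, 14)) = 3.1623 <-- minimum
d((8, -30), (10, -5)) = 25.0799
d((8, -30), (26, -6)) = 30.0
d((8, -30), (19, 0)) = 31.9531
d((8, -30), (-25, 2)) = 45.9674
d((8, -30), (-12, 16)) = 50.1597
d((8, -30), (0, 14)) = 44.7214
d((10, -5), (26, -6)) = 16.0312
d((10, -5), (19, 0)) = 10.2956
d((10, -5), (-25, 2)) = 35.6931
d((10, -5), (-12, 16)) = 30.4138
d((10, -5), (0, 14)) = 21.4709
d((26, -6), (19, 0)) = 9.2195
d((26, -6), (-25, 2)) = 51.6236
d((26, -6), (-12, 16)) = 43.909
d((26, -6), (0, 14)) = 32.8024
d((19, 0), (-25, 2)) = 44.0454
d((19, 0), (-12, 16)) = 34.8855
d((19, 0), (0, 14)) = 23.6008
d((-25, 2), (-12, 16)) = 19.105
d((-25, 2), (0, 14)) = 27.7308
d((-12, 16), (0, 14)) = 12.1655

Closest pair: (1, 11) and (0, 14) with distance 3.1623

The closest pair is (1, 11) and (0, 14) with Euclidean distance 3.1623. For 9 points, brute-force pairwise comparison is shown above. For large n, the divide-and-conquer algorithm (sort by x, recurse on halves, check the dividing strip) achieves O(n log n).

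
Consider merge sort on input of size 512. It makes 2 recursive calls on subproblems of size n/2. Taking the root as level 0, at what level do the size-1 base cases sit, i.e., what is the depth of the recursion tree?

For divide and conquer with division factor 2:

Problem sizes at each level:
Level 0: 512
Level 1: 256
Level 2: 128
Level 3: 64
Level 4: 32
Level 5: 16
Level 6: 8
Level 7: 4
Level 8: 2
Level 9: 1

The root is level 0 and the size-1 base case is level 9 (the tree spans levels 0 through 9, i.e. 10 levels counting the root), so the depth is the number of divisions: log_2(512) = 9

The recursion tree depth is log_2(512) = 9. At each level, the problem size is divided by 2, so it takes 9 divisions to reduce to a base case of size 1. The algorithm makes 2 recursive calls at each level.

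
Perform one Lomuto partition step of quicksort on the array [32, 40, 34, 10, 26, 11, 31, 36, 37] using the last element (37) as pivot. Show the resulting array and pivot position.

Lomuto partition with pivot = 37:

Initial array: [32, 40, 34, 10, 26, 11, 31, 36, 37]

arr[0]=32 <= 37: swap with position 0, array becomes [32, 40, 34, 10, 26, 11, 31, 36, 37]
arr[1]=40 > 37: no swap
arr[2]=34 <= 37: swap with position 1, array becomes [32, 34, 40, 10, 26, 11, 31, 36, 37]
arr[3]=10 <= 37: swap with position 2, array becomes [32, 34, 10, 40, 26, 11, 31, 36, 37]
arr[4]=26 <= 37: swap with position 3, array becomes [32, 34, 10, 26, 40, 11, 31, 36, 37]
arr[5]=11 <= 37: swap with position 4, array becomes [32, 34, 10, 26, 11, 40, 31, 36, 37]
arr[6]=31 <= 37: swap with position 5, array becomes [32, 34, 10, 26, 11, 31, 40, 36, 37]
arr[7]=36 <= 37: swap with position 6, array becomes [32, 34, 10, 26, 11, 31, 36, 40, 37]

Place pivot at position 7: [32, 34, 10, 26, 11, 31, 36, 37, 40]
Pivot position: 7

After partitioning with pivot 37, the array becomes [32, 34, 10, 26, 11, 31, 36, 37, 40]. The pivot is placed at index 7. All elements to the left of the pivot are <= 37, and all elements to the right are > 37.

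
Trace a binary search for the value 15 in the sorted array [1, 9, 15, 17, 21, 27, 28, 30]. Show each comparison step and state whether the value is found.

Binary search for 15 in [1, 9, 15, 17, 21, 27, 28, 30]:

lo=0, hi=7, mid=3, arr[mid]=17 -> 17 > 15, search left half
lo=0, hi=2, mid=1, arr[mid]=9 -> 9 < 15, search right half
lo=2, hi=2, mid=2, arr[mid]=15 -> Found target at index 2!

Binary search finds 15 at index 2 after 3 comparisons. The search repeatedly halves the search space by comparing with the middle element.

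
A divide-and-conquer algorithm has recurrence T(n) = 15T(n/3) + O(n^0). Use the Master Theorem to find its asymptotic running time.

Master Theorem for T(n) = 15T(n/3) + O(n^0):

a = 15, b = 3, c = 0
log_b(a) = log_3(15) = 2.4650

Case 1: c = 0 < log_3(15) = 2.4650
T(n) = O(n^(log_3 15))

For T(n) = 15T(n/3) + O(n^0): log_3(15) = 2.4650. This is Case 1 of the Master Theorem (c < log_b(a), work dominated by leaves), giving O(n^(log_3 15)).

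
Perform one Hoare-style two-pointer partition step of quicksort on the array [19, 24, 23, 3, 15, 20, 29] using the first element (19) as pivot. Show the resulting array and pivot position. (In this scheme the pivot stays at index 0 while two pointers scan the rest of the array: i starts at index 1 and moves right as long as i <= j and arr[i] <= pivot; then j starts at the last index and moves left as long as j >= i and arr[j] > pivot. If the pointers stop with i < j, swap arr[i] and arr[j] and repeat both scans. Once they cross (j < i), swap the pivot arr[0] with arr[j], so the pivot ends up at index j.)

Hoare-style two-pointer partition with pivot = 19:

Initial array: [19, 24, 23, 3, 15, 20, 29]

Pointers start at i = 1, j = 6.
i stops at index 1 (arr[1]=24 > 19), j stops at index 4 (arr[4]=15 <= 19): swap arr[1] and arr[4], array becomes [19, 15, 23, 3, 24, 20, 29]
i stops at index 2 (arr[2]=23 > 19), j stops at index 3 (arr[3]=3 <= 19): swap arr[2] and arr[3], array becomes [19, 15, 3, 23, 24, 20, 29]
i ends at 3, j ends at 2: the pointers have crossed (j < i), so scanning stops.

Swap pivot arr[0] with arr[2] to place pivot at position 2: [3, 15, 19, 23, 24, 20, 29]
Pivot position: 2

After partitioning with pivot 19, the array becomes [3, 15, 19, 23, 24, 20, 29]. The pivot is placed at index 2. All elements to the left of the pivot are <= 19, and all elements to the right are > 19.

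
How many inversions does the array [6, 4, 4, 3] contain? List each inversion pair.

Finding inversions in [6, 4, 4, 3]:

(0, 1): arr[0]=6 > arr[1]=4
(0, 2): arr[0]=6 > arr[2]=4
(0, 3): arr[0]=6 > arr[3]=3
(1, 3): arr[1]=4 > arr[3]=3
(2, 3): arr[2]=4 > arr[3]=3

Total inversions: 5

The array has 5 inversion(s): (0,1), (0,2), (0,3), (1,3), (2,3). Each pair (i,j) satisfies i < j and arr[i] > arr[j].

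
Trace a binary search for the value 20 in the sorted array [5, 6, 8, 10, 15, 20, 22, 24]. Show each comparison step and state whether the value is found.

Binary search for 20 in [5, 6, 8, 10, 15, 20, 22, 24]:

lo=0, hi=7, mid=3, arr[mid]=10 -> 10 < 20, search right half
lo=4, hi=7, mid=5, arr[mid]=20 -> Found target at index 5!

Binary search finds 20 at index 5 after 2 comparisons. The search repeatedly halves the search space by comparing with the middle element.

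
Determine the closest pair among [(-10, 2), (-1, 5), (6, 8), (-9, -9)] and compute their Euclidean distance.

Computing all pairwise distances among 4 points:

d((-10, 2), (-1, 5)) = 9.4868
d((-10, 2), (6, 8)) = 17.088
d((-10, 2), (-9, -9)) = 11.0454
d((-1, 5), (6, 8)) = 7.6158 <-- minimum
d((-1, 5), (-9, -9)) = 16.1245
d((6, 8), (-9, -9)) = 22.6716

Closest pair: (-1, 5) and (6, 8) with distance 7.6158

The closest pair is (-1, 5) and (6, 8) with Euclidean distance 7.6158. For 4 points, brute-force pairwise comparison is shown above. For large n, the divide-and-conquer algorithm (sort by x, recurse on halves, check the dividing strip) achieves O(n log n).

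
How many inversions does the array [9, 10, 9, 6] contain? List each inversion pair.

Finding inversions in [9, 10, 9, 6]:

(0, 3): arr[0]=9 > arr[3]=6
(1, 2): arr[1]=10 > arr[2]=9
(1, 3): arr[1]=10 > arr[3]=6
(2, 3): arr[2]=9 > arr[3]=6

Total inversions: 4

The array has 4 inversion(s): (0,3), (1,2), (1,3), (2,3). Each pair (i,j) satisfies i < j and arr[i] > arr[j].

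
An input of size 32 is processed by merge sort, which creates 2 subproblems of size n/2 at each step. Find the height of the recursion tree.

For divide and conquer with division factor 2:

Problem sizes at each level:
Level 0: 32
Level 1: 16
Level 2: 8
Level 3: 4
Level 4: 2
Level 5: 1

The root is level 0 and the size-1 base case is level 5 (the tree spans levels 0 through 5, i.e. 6 levels counting the root), so the depth is the number of divisions: log_2(32) = 5

The recursion tree depth is log_2(32) = 5. At each level, the problem size is divided by 2, so it takes 5 divisions to reduce to a base case of size 1. The algorithm makes 2 recursive calls at each level.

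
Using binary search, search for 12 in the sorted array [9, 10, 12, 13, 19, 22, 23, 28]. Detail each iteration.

Binary search for 12 in [9, 10, 12, 13, 19, 22, 23, 28]:

lo=0, hi=7, mid=3, arr[mid]=13 -> 13 > 12, search left half
lo=0, hi=2, mid=1, arr[mid]=10 -> 10 < 12, search right half
lo=2, hi=2, mid=2, arr[mid]=12 -> Found target at index 2!

Binary search finds 12 at index 2 after 3 comparisons. The search repeatedly halves the search space by comparing with the middle element.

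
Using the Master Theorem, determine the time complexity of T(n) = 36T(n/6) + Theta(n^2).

Master Theorem for T(n) = 36T(n/6) + O(n^2):

a = 36, b = 6, c = 2
log_b(a) = log_6(36) = 2.0000

Case 2: c = 2 = log_6(36) = 2.0000
T(n) = O(n^2 log n) = O(n^2 log n)

For T(n) = 36T(n/6) + O(n^2): log_6(36) = 2.0000. This is Case 2 of the Master Theorem (c = log_b(a), equal work at all levels), giving O(n^2 log n).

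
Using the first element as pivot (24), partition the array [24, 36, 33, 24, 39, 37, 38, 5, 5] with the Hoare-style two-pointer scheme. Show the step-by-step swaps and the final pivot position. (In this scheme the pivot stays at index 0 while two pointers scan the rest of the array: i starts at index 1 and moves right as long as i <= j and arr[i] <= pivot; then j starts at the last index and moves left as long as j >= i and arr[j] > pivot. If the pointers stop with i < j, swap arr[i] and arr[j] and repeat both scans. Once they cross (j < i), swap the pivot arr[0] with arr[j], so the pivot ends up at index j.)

Hoare-style two-pointer partition with pivot = 24:

Initial array: [24, 36, 33, 24, 39, 37, 38, 5, 5]

Pointers start at i = 1, j = 8.
i stops at index 1 (arr[1]=36 > 24), j stops at index 8 (arr[8]=5 <= 24): swap arr[1] and arr[8], array becomes [24, 5, 33, 24, 39, 37, 38, 5, 36]
i stops at index 2 (arr[2]=33 > 24), j stops at index 7 (arr[7]=5 <= 24): swap arr[2] and arr[7], array becomes [24, 5, 5, 24, 39, 37, 38, 33, 36]
i ends at 4, j ends at 3: the pointers have crossed (j < i), so scanning stops.

Swap pivot arr[0] with arr[3] to place pivot at position 3: [24, 5, 5, 24, 39, 37, 38, 33, 36]
Pivot position: 3

After partitioning with pivot 24, the array becomes [24, 5, 5, 24, 39, 37, 38, 33, 36]. The pivot is placed at index 3. All elements to the left of the pivot are <= 24, and all elements to the right are > 24.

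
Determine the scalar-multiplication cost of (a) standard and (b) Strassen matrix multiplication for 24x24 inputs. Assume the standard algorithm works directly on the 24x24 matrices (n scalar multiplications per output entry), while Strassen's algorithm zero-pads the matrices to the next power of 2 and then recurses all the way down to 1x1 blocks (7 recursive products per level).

Matrix multiplication for 24x24 matrices:

Strassen's algorithm requires power-of-2 dimensions. Pad 24x24 to 32x32 (next power of 2).

Standard algorithm: 24^3 = 13824 multiplications
Strassen's algorithm: 7^(log2(32)) = 7^5 = 16807 multiplications
Difference: 13824 - 16807 = -2983 (Strassen uses MORE here due to padding overhead — for small or just-over-power-of-2 n, padding can outweigh the per-level savings)

Standard: 13824 multiplications (24^3). Strassen: 16807 multiplications (7^5, after padding to 32x32). Strassen reduces 8 recursive multiplications to 7 at each level.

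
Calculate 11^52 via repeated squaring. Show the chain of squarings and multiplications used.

Computing 11^52 by squaring (build up from 11^1; each line after the first costs one multiplication):

11^1 = 11
11^2 = (11^1)^2 = 11^2 = 121
11^3 = 11 * 11^2 = 11 * 121 = 1331
11^6 = (11^3)^2 = 1331^2 = 1771561
11^12 = (11^6)^2 = 1771561^2 = 3138428376721
11^13 = 11 * 11^12 = 11 * 3138428376721 = 34522712143931
11^26 = (11^13)^2 = 34522712143931^2 = 1191817653772720942460132761
11^52 = (11^26)^2 = 1191817653772720942460132761^2 = 1420429319844313329730664601483335671261683881745483121

Result: 1420429319844313329730664601483335671261683881745483121
Multiplications needed: 7 (7 lines after 11^1)

11^52 = 1420429319844313329730664601483335671261683881745483121. Using exponentiation by squaring, this requires 7 multiplications. The key idea: if the exponent is even, square the half-power; if odd, multiply by the base once.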